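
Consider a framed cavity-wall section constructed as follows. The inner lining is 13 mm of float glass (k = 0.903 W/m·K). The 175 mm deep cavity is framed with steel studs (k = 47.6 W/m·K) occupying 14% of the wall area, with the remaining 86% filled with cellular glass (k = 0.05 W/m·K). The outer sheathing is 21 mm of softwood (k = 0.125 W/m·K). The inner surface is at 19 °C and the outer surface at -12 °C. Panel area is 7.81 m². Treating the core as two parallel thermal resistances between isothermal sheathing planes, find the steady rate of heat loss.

Q ≈ 1160 W

Sheathing layers in series; stud and cavity paths in parallel between them.
R_inner = 0.013/(0.903×7.81) = 0.001843 K/W
R_stud  = 0.175/(47.6×0.14×7.81) = 0.003362 K/W
R_cav   = 0.175/(0.05×0.86×7.81) = 0.5211 K/W
1/R_core = 1/R_stud + 1/R_cav → R_core = 0.003341 K/W
R_outer = 0.021/(0.125×7.81) = 0.02151 K/W
R_total = 0.0267 K/W
Q = ΔT/R_total = 31/0.0267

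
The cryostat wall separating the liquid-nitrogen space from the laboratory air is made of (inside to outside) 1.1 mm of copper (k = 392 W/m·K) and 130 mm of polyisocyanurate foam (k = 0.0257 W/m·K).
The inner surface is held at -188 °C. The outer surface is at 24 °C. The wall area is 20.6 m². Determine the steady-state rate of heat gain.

Q ≈ 863 W

Thermal resistances in series:
R_copper = L/(kA) = 0.0011/(392×20.6) = 1.362×10^-7 K/W
R_polyisocyanurate foam = L/(kA) = 0.13/(0.0257×20.6) = 0.2456 K/W
R_total = 0.2456 K/W
Q = ΔT / R_total = 212 / 0.2456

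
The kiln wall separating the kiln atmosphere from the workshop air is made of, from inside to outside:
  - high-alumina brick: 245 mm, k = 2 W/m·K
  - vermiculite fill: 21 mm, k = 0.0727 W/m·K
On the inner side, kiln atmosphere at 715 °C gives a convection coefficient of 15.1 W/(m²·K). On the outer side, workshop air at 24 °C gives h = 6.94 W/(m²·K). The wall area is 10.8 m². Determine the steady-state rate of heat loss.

Q ≈ 12000 W

Series thermal resistances:
R_inner film = 1/(h_i·A) = 1/(15.1×10.8) = 0.006132 K/W
R_high-alumina brick = L/(kA) = 0.245/(2×10.8) = 0.01134 K/W
R_vermiculite fill = L/(kA) = 0.021/(0.0727×10.8) = 0.02675 K/W
R_outer film = 1/(h_o·A) = 1/(6.94×10.8) = 0.01334 K/W
R_total = 0.05756 K/W
Q = ΔT / R_total = 691 / 0.05756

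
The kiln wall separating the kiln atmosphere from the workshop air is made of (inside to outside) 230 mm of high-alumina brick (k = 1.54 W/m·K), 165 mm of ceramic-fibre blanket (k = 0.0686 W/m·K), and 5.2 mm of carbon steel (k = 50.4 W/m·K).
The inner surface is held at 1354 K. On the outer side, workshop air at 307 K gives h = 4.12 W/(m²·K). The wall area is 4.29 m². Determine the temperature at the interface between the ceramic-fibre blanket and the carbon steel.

T ≈ 398 K

Treating each layer as a thermal resistance in series:
R_high-alumina brick = L/(kA) = 0.23/(1.54×4.29) = 0.03481 K/W
R_ceramic-fibre blanket = L/(kA) = 0.165/(0.0686×4.29) = 0.5607 K/W
R_carbon steel = L/(kA) = 0.0052/(50.4×4.29) = 2.405×10^-5 K/W
R_outer film = 1/(h_o·A) = 1/(4.12×4.29) = 0.05658 K/W
R_total = 0.6521 K/W;  Q = ΔT/R_total = 1047/0.6521 = 1606 W
T_interface = T_inner − Q·ΣR(inner→interface) = 1354 − 1610×0.5955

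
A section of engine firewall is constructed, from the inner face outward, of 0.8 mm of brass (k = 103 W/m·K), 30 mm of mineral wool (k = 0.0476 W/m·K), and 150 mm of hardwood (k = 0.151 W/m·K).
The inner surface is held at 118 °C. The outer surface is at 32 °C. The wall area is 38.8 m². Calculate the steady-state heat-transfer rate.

Q ≈ 2060 W

Model the wall as resistances in series:
R_brass = L/(kA) = 0.0008/(103×38.8) = 2.002×10^-7 K/W
R_mineral wool = L/(kA) = 0.03/(0.0476×38.8) = 0.01624 K/W
R_hardwood = L/(kA) = 0.15/(0.151×38.8) = 0.0256 K/W
R_total = 0.04185 K/W
Q = ΔT / R_total = 86 / 0.04185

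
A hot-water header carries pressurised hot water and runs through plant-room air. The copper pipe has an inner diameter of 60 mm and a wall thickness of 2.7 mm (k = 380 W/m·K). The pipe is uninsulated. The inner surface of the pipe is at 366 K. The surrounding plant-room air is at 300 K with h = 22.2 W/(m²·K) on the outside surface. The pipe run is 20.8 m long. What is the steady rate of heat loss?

Cylindrical conduction, so R = ln(r₂/r₁)/(2πkL) per layer, in series:
R_copper pipe wall = ln(32.7/30)/(2π×380×20.8) = 1.735×10^-6 K/W
R_outer film = 1/(h_o·2πr_oL) = 1/(22.2×2π×0.0327×20.8) = 0.01054 K/W
R_total = 0.01054 K/W
Q = ΔT/R_total = 66/0.01054

Q ≈ 6260 W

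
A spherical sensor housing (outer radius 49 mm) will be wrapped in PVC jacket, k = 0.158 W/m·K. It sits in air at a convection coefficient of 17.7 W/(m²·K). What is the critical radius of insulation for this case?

For a sphere r_cr = 2k/h = 2×0.158/17.7
r_cr = 17.9 mm; since the bare radius (49 mm) is above r_cr, any added insulation will reduce heat loss.

r_cr ≈ 17.9 mm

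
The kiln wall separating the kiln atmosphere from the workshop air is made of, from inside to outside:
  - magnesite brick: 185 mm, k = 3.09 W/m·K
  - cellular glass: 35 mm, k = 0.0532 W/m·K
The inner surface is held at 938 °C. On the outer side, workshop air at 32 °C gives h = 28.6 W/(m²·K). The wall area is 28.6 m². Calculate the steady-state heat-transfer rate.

Series thermal resistances:
R_magnesite brick = L/(kA) = 0.185/(3.09×28.6) = 0.002093 K/W
R_cellular glass = L/(kA) = 0.035/(0.0532×28.6) = 0.023 K/W
R_outer film = 1/(h_o·A) = 1/(28.6×28.6) = 0.001223 K/W
R_total = 0.02632 K/W
Q = ΔT / R_total = 906 / 0.02632

Q ≈ 34400 W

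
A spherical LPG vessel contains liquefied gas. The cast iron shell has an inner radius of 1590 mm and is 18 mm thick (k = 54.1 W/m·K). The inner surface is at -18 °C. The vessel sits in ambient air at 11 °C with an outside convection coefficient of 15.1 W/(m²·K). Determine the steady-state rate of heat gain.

Q ≈ 14200 W

Each spherical layer contributes R = (1/r_i − 1/r_o)/(4πk):
R_cast iron shell = (1/1.59 − 1/1.608)/(4π×54.1) = 1.036×10^-5 K/W
R_outer film = 1/(h·4πr_o²) = 1/(15.1×4π×1.608²) = 0.002038 K/W
R_total = 0.002049 K/W
Q = ΔT/R_total = 29/0.002049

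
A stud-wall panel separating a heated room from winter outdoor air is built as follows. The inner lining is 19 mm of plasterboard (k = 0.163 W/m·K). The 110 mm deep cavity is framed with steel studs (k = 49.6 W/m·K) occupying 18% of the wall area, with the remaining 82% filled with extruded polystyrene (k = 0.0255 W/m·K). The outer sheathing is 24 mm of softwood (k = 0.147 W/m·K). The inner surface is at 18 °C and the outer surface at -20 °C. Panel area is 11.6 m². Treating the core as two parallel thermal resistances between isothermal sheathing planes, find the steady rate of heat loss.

Sheathing layers in series; stud and cavity paths in parallel between them.
R_inner = 0.019/(0.163×11.6) = 0.01005 K/W
R_stud  = 0.11/(49.6×0.18×11.6) = 0.001062 K/W
R_cav   = 0.11/(0.0255×0.82×11.6) = 0.4535 K/W
1/R_core = 1/R_stud + 1/R_cav → R_core = 0.00106 K/W
R_outer = 0.024/(0.147×11.6) = 0.01407 K/W
R_total = 0.02518 K/W
Q = ΔT/R_total = 38/0.02518

Q ≈ 1510 W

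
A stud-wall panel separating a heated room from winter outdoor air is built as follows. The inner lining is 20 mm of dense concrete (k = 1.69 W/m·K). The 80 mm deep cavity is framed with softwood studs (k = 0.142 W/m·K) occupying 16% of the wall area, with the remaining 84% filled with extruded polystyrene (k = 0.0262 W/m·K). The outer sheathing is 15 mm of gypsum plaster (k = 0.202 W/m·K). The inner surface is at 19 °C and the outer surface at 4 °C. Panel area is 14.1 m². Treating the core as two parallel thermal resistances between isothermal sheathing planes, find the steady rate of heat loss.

Sheathing layers in series; stud and cavity paths in parallel between them.
R_inner = 0.02/(1.69×14.1) = 8.393×10^-4 K/W
R_stud  = 0.08/(0.142×0.16×14.1) = 0.2497 K/W
R_cav   = 0.08/(0.0262×0.84×14.1) = 0.2578 K/W
1/R_core = 1/R_stud + 1/R_cav → R_core = 0.1269 K/W
R_outer = 0.015/(0.202×14.1) = 0.005266 K/W
R_total = 0.133 K/W
Q = ΔT/R_total = 15/0.133

Q ≈ 113 W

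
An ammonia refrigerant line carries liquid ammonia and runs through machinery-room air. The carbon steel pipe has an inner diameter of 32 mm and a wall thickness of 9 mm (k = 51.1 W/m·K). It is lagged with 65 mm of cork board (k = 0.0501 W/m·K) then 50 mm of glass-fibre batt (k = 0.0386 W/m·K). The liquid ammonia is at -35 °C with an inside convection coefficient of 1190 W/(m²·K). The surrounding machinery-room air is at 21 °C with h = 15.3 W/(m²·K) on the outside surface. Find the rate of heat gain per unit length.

Per-layer cylindrical resistances, series-summed:
R_inner film = 1/(h_i·2πr₁L) = 1/(1190×2π×0.016×1) = 0.008359 K/W
R_carbon steel pipe wall = ln(25/16)/(2π×51.1×1) = 0.00139 K/W
R_cork board = ln(90/25)/(2π×0.0501×1) = 4.069 K/W
R_glass-fibre batt = ln(140/90)/(2π×0.0386×1) = 1.822 K/W
R_outer film = 1/(h_o·2πr_oL) = 1/(15.3×2π×0.14×1) = 0.0743 K/W
R_total = 5.975 K/W
Q = ΔT/R_total = 56/5.975

q′ ≈ 9.37 W/m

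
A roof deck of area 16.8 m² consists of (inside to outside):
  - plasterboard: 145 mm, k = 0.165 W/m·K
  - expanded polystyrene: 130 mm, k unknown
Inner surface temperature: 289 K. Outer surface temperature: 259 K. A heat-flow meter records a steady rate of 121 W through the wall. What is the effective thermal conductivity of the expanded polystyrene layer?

Treating each layer as a thermal resistance in series:
R_plasterboard = L/(kA) = 0.145/(0.165×16.8) = 0.05231 K/W
Sum of known resistances R_other = 0.05231 K/W
Total R = ΔT/Q = 30/121 = 0.2479 K/W
R_expanded polystyrene = R_total − R_other = 0.1956 K/W
k = L/(R·A) = 0.13/(0.1956×16.8)

k ≈ 0.0396 W/(m·K)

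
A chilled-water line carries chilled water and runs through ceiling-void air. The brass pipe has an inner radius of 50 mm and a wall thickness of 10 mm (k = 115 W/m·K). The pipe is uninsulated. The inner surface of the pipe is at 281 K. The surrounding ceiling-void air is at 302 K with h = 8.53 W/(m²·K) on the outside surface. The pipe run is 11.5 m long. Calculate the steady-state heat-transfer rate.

For a radial system each layer contributes R = ln(r_out/r_in)/(2πkL); films add R = 1/(hA).
R_brass pipe wall = ln(60/50)/(2π×115×11.5) = 2.194×10^-5 K/W
R_outer film = 1/(h_o·2πr_oL) = 1/(8.53×2π×0.06×11.5) = 0.02704 K/W
R_total = 0.02706 K/W
Q = ΔT/R_total = 21/0.02706

Q ≈ 776 W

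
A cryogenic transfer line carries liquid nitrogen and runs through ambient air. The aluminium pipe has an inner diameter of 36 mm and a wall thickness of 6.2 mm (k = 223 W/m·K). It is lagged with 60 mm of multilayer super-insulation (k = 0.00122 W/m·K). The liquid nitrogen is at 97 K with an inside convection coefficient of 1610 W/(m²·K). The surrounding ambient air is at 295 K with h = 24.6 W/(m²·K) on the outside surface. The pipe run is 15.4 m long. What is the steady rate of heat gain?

Cylindrical conduction, so R = ln(r₂/r₁)/(2πkL) per layer, in series:
R_inner film = 1/(h_i·2πr₁L) = 1/(1610×2π×0.018×15.4) = 3.566×10^-4 K/W
R_aluminium pipe wall = ln(24.2/18)/(2π×223×15.4) = 1.372×10^-5 K/W
R_multilayer super-insulation = ln(84.2/24.2)/(2π×0.00122×15.4) = 10.56 K/W
R_outer film = 1/(h_o·2πr_oL) = 1/(24.6×2π×0.0842×15.4) = 0.004989 K/W
R_total = 10.57 K/W
Q = ΔT/R_total = 198/10.57

Q ≈ 18.7 W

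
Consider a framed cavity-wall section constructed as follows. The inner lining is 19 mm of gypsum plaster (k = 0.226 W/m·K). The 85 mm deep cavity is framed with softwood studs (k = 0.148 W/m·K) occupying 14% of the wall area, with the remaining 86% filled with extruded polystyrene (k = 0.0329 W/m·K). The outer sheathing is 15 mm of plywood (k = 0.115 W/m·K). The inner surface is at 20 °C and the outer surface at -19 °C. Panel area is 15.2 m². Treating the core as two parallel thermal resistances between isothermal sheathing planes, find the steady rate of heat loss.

Q ≈ 304 W

Sheathing layers in series; stud and cavity paths in parallel between them.
R_inner = 0.019/(0.226×15.2) = 0.005531 K/W
R_stud  = 0.085/(0.148×0.14×15.2) = 0.2699 K/W
R_cav   = 0.085/(0.0329×0.86×15.2) = 0.1976 K/W
1/R_core = 1/R_stud + 1/R_cav → R_core = 0.1141 K/W
R_outer = 0.015/(0.115×15.2) = 0.008581 K/W
R_total = 0.1282 K/W
Q = ΔT/R_total = 39/0.1282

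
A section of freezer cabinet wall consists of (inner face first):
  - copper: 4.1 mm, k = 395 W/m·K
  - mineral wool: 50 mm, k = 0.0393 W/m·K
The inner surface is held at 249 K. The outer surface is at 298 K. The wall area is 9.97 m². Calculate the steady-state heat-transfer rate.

Q ≈ 384 W

Using the resistance-network approach (series):
R_copper = L/(kA) = 0.0041/(395×9.97) = 1.041×10^-6 K/W
R_mineral wool = L/(kA) = 0.05/(0.0393×9.97) = 0.1276 K/W
R_total = 0.1276 K/W
Q = ΔT / R_total = 49 / 0.1276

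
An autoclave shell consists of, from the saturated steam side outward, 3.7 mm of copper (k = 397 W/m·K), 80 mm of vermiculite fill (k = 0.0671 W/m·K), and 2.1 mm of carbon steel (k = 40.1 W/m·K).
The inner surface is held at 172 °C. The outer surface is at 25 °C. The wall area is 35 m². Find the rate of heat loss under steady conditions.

Treating each layer as a thermal resistance in series:
R_copper = L/(kA) = 0.0037/(397×35) = 2.663×10^-7 K/W
R_vermiculite fill = L/(kA) = 0.08/(0.0671×35) = 0.03406 K/W
R_carbon steel = L/(kA) = 0.0021/(40.1×35) = 1.496×10^-6 K/W
R_total = 0.03407 K/W
Q = ΔT / R_total = 147 / 0.03407

Q ≈ 4320 W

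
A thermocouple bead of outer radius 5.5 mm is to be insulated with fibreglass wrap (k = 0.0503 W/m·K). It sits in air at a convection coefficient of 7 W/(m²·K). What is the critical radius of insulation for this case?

For a sphere r_cr = 2k/h = 2×0.0503/7
r_cr = 14.4 mm; since the bare radius (5.5 mm) is below r_cr, adding a thin layer of insulation will *increase* heat loss.

r_cr ≈ 14.4 mm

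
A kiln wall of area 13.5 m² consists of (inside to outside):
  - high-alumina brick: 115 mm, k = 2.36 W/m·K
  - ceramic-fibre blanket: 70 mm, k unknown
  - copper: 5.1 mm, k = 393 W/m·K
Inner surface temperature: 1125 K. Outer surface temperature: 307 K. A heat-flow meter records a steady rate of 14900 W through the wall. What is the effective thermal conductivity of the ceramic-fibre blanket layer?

k ≈ 0.101 W/(m·K)

Using the resistance-network approach (series):
R_high-alumina brick = L/(kA) = 0.115/(2.36×13.5) = 0.00361 K/W
R_copper = L/(kA) = 0.0051/(393×13.5) = 9.613×10^-7 K/W
Sum of known resistances R_other = 0.003611 K/W
Total R = ΔT/Q = 818/14900 = 0.0549 K/W
R_ceramic-fibre blanket = R_total − R_other = 0.05129 K/W
k = L/(R·A) = 0.07/(0.05129×13.5)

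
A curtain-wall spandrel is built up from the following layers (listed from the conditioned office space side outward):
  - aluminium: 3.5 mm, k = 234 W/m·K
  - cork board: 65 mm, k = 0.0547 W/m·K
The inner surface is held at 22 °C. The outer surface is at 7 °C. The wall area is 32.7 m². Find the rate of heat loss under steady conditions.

Series thermal resistances:
R_aluminium = L/(kA) = 0.0035/(234×32.7) = 4.574×10^-7 K/W
R_cork board = L/(kA) = 0.065/(0.0547×32.7) = 0.03634 K/W
R_total = 0.03634 K/W
Q = ΔT / R_total = 15 / 0.03634

Q ≈ 413 W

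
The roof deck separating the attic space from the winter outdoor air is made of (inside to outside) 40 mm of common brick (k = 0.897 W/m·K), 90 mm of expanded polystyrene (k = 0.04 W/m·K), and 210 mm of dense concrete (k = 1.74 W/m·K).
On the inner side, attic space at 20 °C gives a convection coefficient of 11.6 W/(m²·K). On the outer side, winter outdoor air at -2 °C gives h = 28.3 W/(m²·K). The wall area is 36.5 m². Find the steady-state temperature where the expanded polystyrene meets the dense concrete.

T ≈ -0.647 °C

Thermal resistances in series:
R_inner film = 1/(h_i·A) = 1/(11.6×36.5) = 0.002362 K/W
R_common brick = L/(kA) = 0.04/(0.897×36.5) = 0.001222 K/W
R_expanded polystyrene = L/(kA) = 0.09/(0.04×36.5) = 0.06164 K/W
R_dense concrete = L/(kA) = 0.21/(1.74×36.5) = 0.003307 K/W
R_outer film = 1/(h_o·A) = 1/(28.3×36.5) = 9.681×10^-4 K/W
R_total = 0.0695 K/W;  Q = ΔT/R_total = 22/0.0695 = 316.5 W
T_interface = T_inner − Q·ΣR(inner→interface) = 20 − 317×0.06523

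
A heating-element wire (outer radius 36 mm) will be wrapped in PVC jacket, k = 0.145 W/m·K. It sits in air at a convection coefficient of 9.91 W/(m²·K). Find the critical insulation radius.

r_cr ≈ 14.6 mm

For a cylinder r_cr = k/h = 0.145/9.91
r_cr = 14.6 mm; since the bare radius (36 mm) is above r_cr, any added insulation will reduce heat loss.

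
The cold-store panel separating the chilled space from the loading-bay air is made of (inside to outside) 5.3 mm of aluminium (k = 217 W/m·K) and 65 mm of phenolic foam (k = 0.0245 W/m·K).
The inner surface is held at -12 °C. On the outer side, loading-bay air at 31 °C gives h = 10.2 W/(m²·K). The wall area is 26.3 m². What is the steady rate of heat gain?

Q ≈ 411 W

Series thermal resistances:
R_aluminium = L/(kA) = 0.0053/(217×26.3) = 9.287×10^-7 K/W
R_phenolic foam = L/(kA) = 0.065/(0.0245×26.3) = 0.1009 K/W
R_outer film = 1/(h_o·A) = 1/(10.2×26.3) = 0.003728 K/W
R_total = 0.1046 K/W
Q = ΔT / R_total = 43 / 0.1046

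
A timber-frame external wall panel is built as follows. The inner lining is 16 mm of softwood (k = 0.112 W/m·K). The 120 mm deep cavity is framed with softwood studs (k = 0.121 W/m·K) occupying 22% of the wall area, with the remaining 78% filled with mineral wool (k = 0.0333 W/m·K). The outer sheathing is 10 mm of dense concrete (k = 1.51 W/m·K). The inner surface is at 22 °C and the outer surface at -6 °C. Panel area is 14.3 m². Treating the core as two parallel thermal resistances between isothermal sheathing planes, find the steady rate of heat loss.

Sheathing layers in series; stud and cavity paths in parallel between them.
R_inner = 0.016/(0.112×14.3) = 0.00999 K/W
R_stud  = 0.12/(0.121×0.22×14.3) = 0.3152 K/W
R_cav   = 0.12/(0.0333×0.78×14.3) = 0.3231 K/W
1/R_core = 1/R_stud + 1/R_cav → R_core = 0.1596 K/W
R_outer = 0.01/(1.51×14.3) = 4.631×10^-4 K/W
R_total = 0.17 K/W
Q = ΔT/R_total = 28/0.17

Q ≈ 165 W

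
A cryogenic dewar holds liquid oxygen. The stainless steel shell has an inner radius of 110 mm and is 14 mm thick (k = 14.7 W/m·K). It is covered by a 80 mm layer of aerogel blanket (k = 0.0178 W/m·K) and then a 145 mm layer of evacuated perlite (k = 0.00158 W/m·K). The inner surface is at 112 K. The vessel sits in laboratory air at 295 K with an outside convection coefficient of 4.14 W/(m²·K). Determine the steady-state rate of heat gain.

Q ≈ 1.57 W

For a spherical shell R = (1/r₁ − 1/r₂)/(4πk); film R = 1/(h·4πr²). In series:
R_stainless steel shell = (1/0.11 − 1/0.124)/(4π×14.7) = 0.005556 K/W
R_aerogel blanket = (1/0.124 − 1/0.204)/(4π×0.0178) = 14.14 K/W
R_evacuated perlite = (1/0.204 − 1/0.349)/(4π×0.00158) = 102.6 K/W
R_outer film = 1/(h·4πr_o²) = 1/(4.14×4π×0.349²) = 0.1578 K/W
R_total = 116.9 K/W
Q = ΔT/R_total = 183/116.9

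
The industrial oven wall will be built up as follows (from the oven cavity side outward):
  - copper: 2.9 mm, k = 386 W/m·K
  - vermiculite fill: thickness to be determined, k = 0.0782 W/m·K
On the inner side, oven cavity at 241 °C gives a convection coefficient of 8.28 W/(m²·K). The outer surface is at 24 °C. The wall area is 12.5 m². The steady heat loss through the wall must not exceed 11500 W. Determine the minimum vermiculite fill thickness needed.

Treating each layer as a thermal resistance in series:
R_inner film = 1/(h_i·A) = 1/(8.28×12.5) = 0.009662 K/W
R_copper = L/(kA) = 0.0029/(386×12.5) = 6.01×10^-7 K/W
Sum of the known resistances R_other = 0.009662 K/W
Required total resistance R_tot = ΔT/Q_allow = 217/11500 = 0.01887 K/W
R_vermiculite fill = R_tot − R_other = 0.009207 K/W
L = R·k·A = 0.009207×0.0782×12.5

L ≈ 9 mm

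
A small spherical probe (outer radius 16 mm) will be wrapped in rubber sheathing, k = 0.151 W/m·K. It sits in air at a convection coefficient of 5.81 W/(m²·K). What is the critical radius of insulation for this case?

For a sphere r_cr = 2k/h = 2×0.151/5.81
r_cr = 52 mm; since the bare radius (16 mm) is below r_cr, adding a thin layer of insulation will *increase* heat loss.

r_cr ≈ 52 mm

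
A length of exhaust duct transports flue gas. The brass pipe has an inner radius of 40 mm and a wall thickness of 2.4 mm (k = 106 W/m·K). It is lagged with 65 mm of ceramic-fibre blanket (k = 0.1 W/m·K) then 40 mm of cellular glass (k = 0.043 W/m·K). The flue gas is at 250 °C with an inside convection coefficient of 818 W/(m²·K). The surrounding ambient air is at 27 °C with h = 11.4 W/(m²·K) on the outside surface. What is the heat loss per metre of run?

q′ ≈ 81.1 W/m

Per-layer cylindrical resistances, series-summed:
R_inner film = 1/(h_i·2πr₁L) = 1/(818×2π×0.04×1) = 0.004864 K/W
R_brass pipe wall = ln(42.4/40)/(2π×106×1) = 8.749×10^-5 K/W
R_ceramic-fibre blanket = ln(107.4/42.4)/(2π×0.1×1) = 1.479 K/W
R_cellular glass = ln(147.4/107.4)/(2π×0.043×1) = 1.172 K/W
R_outer film = 1/(h_o·2πr_oL) = 1/(11.4×2π×0.1474×1) = 0.09471 K/W
R_total = 2.751 K/W
Q = ΔT/R_total = 223/2.751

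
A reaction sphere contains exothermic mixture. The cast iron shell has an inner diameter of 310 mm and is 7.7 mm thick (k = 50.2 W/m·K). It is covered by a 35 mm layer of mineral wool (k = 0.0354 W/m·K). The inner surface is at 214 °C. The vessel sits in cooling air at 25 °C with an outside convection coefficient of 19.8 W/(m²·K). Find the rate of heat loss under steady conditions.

Q ≈ 74.1 W

Each spherical layer contributes R = (1/r_i − 1/r_o)/(4πk):
R_cast iron shell = (1/0.155 − 1/0.1627)/(4π×50.2) = 4.84×10^-4 K/W
R_mineral wool = (1/0.1627 − 1/0.1977)/(4π×0.0354) = 2.446 K/W
R_outer film = 1/(h·4πr_o²) = 1/(19.8×4π×0.1977²) = 0.1028 K/W
R_total = 2.549 K/W
Q = ΔT/R_total = 189/2.549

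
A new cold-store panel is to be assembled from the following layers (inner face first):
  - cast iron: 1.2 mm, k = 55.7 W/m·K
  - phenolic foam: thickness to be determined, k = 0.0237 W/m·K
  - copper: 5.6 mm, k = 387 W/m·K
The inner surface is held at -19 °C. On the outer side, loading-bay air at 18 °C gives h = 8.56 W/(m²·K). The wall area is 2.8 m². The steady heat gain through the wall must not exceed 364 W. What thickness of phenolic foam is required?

L ≈ 3.98 mm

Treating each layer as a thermal resistance in series:
R_cast iron = L/(kA) = 0.0012/(55.7×2.8) = 7.694×10^-6 K/W
R_copper = L/(kA) = 0.0056/(387×2.8) = 5.168×10^-6 K/W
R_outer film = 1/(h_o·A) = 1/(8.56×2.8) = 0.04172 K/W
Sum of the known resistances R_other = 0.04174 K/W
Required total resistance R_tot = ΔT/Q_allow = 37/364 = 0.1016 K/W
R_phenolic foam = R_tot − R_other = 0.05991 K/W
L = R·k·A = 0.05991×0.0237×2.8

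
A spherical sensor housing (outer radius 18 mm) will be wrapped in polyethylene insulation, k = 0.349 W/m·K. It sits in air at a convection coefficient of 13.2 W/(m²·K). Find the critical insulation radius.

r_cr ≈ 52.9 mm

For a sphere r_cr = 2k/h = 2×0.349/13.2
r_cr = 52.9 mm; since the bare radius (18 mm) is below r_cr, adding a thin layer of insulation will *increase* heat loss.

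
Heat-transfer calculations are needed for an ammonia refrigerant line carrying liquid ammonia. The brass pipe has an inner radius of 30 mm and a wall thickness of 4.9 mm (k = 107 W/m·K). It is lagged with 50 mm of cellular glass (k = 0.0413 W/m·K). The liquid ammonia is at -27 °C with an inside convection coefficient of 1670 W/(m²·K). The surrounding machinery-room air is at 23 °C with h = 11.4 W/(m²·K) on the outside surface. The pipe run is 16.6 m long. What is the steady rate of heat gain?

Per-layer cylindrical resistances, series-summed:
R_inner film = 1/(h_i·2πr₁L) = 1/(1670×2π×0.03×16.6) = 1.914×10^-4 K/W
R_brass pipe wall = ln(34.9/30)/(2π×107×16.6) = 1.356×10^-5 K/W
R_cellular glass = ln(84.9/34.9)/(2π×0.0413×16.6) = 0.2064 K/W
R_outer film = 1/(h_o·2πr_oL) = 1/(11.4×2π×0.0849×16.6) = 0.009906 K/W
R_total = 0.2165 K/W
Q = ΔT/R_total = 50/0.2165

Q ≈ 231 W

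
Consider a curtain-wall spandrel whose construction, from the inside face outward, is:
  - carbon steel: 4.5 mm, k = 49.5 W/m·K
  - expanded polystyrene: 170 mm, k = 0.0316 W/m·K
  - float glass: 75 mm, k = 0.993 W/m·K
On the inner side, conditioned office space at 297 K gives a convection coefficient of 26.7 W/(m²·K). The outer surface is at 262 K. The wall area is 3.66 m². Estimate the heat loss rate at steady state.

Model the wall as resistances in series:
R_inner film = 1/(h_i·A) = 1/(26.7×3.66) = 0.01023 K/W
R_carbon steel = L/(kA) = 0.0045/(49.5×3.66) = 2.484×10^-5 K/W
R_expanded polystyrene = L/(kA) = 0.17/(0.0316×3.66) = 1.47 K/W
R_float glass = L/(kA) = 0.075/(0.993×3.66) = 0.02064 K/W
R_total = 1.501 K/W
Q = ΔT / R_total = 35 / 1.501

Q ≈ 23.3 W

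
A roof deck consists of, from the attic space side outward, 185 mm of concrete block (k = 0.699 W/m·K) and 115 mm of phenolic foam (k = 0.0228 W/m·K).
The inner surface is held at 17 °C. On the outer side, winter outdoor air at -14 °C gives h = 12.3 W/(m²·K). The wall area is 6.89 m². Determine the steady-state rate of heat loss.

Q ≈ 39.6 W

Thermal resistances in series:
R_concrete block = L/(kA) = 0.185/(0.699×6.89) = 0.03841 K/W
R_phenolic foam = L/(kA) = 0.115/(0.0228×6.89) = 0.7321 K/W
R_outer film = 1/(h_o·A) = 1/(12.3×6.89) = 0.0118 K/W
R_total = 0.7823 K/W
Q = ΔT / R_total = 31 / 0.7823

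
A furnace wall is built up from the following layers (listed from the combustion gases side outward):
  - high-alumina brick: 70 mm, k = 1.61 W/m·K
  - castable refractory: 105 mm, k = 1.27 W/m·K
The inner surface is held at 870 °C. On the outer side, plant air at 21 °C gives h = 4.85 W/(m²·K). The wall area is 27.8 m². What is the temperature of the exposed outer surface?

Thermal resistances in series:
R_high-alumina brick = L/(kA) = 0.07/(1.61×27.8) = 0.001564 K/W
R_castable refractory = L/(kA) = 0.105/(1.27×27.8) = 0.002974 K/W
R_outer film = 1/(h_o·A) = 1/(4.85×27.8) = 0.007417 K/W
R_total = 0.01195 K/W;  Q = ΔT/R_total = 849/0.01195 = 71020 W
T_interface = T_inner − Q·ΣR(inner→interface) = 870 − 71000×0.004538

T ≈ 548 °C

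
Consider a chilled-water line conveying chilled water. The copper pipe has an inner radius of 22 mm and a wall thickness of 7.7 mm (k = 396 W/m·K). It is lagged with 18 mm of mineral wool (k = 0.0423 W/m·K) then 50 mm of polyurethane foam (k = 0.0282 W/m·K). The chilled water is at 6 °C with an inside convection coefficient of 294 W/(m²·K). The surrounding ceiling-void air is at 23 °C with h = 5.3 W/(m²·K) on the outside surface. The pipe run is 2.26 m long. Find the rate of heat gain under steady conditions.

Q ≈ 6.24 W

For a radial system each layer contributes R = ln(r_out/r_in)/(2πkL); films add R = 1/(hA).
R_inner film = 1/(h_i·2πr₁L) = 1/(294×2π×0.022×2.26) = 0.01089 K/W
R_copper pipe wall = ln(29.7/22)/(2π×396×2.26) = 5.337×10^-5 K/W
R_mineral wool = ln(47.7/29.7)/(2π×0.0423×2.26) = 0.7888 K/W
R_polyurethane foam = ln(97.7/47.7)/(2π×0.0282×2.26) = 1.79 K/W
R_outer film = 1/(h_o·2πr_oL) = 1/(5.3×2π×0.0977×2.26) = 0.136 K/W
R_total = 2.726 K/W
Q = ΔT/R_total = 17/2.726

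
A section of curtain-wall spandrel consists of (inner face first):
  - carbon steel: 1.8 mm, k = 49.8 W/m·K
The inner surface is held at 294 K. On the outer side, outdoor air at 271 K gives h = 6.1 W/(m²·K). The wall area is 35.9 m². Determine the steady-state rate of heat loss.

Q ≈ 5040 W

Treating each layer as a thermal resistance in series:
R_carbon steel = L/(kA) = 0.0018/(49.8×35.9) = 1.007×10^-6 K/W
R_outer film = 1/(h_o·A) = 1/(6.1×35.9) = 0.004566 K/W
R_total = 0.004567 K/W
Q = ΔT / R_total = 23 / 0.004567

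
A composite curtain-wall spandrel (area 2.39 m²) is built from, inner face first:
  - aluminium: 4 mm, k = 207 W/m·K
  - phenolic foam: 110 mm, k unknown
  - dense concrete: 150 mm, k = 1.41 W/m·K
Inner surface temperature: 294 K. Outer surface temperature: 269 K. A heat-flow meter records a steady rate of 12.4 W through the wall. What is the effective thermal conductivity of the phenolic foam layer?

Series thermal resistances:
R_aluminium = L/(kA) = 0.004/(207×2.39) = 8.085×10^-6 K/W
R_dense concrete = L/(kA) = 0.15/(1.41×2.39) = 0.04451 K/W
Sum of known resistances R_other = 0.04452 K/W
Total R = ΔT/Q = 25/12.4 = 2.016 K/W
R_phenolic foam = R_total − R_other = 1.972 K/W
k = L/(R·A) = 0.11/(1.972×2.39)

k ≈ 0.0233 W/(m·K)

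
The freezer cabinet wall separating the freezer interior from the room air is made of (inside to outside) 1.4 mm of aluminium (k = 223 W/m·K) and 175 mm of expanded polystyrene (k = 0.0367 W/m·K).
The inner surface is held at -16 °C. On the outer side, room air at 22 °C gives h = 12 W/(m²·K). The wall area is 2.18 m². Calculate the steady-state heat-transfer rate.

Q ≈ 17.1 W

Using the resistance-network approach (series):
R_aluminium = L/(kA) = 0.0014/(223×2.18) = 2.88×10^-6 K/W
R_expanded polystyrene = L/(kA) = 0.175/(0.0367×2.18) = 2.187 K/W
R_outer film = 1/(h_o·A) = 1/(12×2.18) = 0.03823 K/W
R_total = 2.226 K/W
Q = ΔT / R_total = 38 / 2.226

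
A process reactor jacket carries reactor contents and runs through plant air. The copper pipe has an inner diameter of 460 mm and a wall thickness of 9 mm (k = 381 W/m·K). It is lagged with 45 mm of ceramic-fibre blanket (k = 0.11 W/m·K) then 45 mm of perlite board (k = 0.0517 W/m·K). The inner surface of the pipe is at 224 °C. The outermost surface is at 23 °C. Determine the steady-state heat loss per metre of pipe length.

q′ ≈ 286 W/m

Radial resistances (cylindrical: R_cond = ln(r_o/r_i)/(2πkL), R_conv = 1/(h·2πrL)):
R_copper pipe wall = ln(239/230)/(2π×381×1) = 1.603×10^-5 K/W
R_ceramic-fibre blanket = ln(284/239)/(2π×0.11×1) = 0.2496 K/W
R_perlite board = ln(329/284)/(2π×0.0517×1) = 0.4528 K/W
R_total = 0.7024 K/W
Q = ΔT/R_total = 201/0.7024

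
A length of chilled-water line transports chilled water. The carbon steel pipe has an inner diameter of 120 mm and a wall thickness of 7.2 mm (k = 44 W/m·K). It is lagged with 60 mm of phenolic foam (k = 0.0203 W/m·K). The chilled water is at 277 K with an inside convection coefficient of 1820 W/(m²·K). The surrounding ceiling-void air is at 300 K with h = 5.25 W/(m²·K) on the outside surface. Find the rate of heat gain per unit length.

q′ ≈ 4.39 W/m

For a radial system each layer contributes R = ln(r_out/r_in)/(2πkL); films add R = 1/(hA).
R_inner film = 1/(h_i·2πr₁L) = 1/(1820×2π×0.06×1) = 0.001457 K/W
R_carbon steel pipe wall = ln(67.2/60)/(2π×44×1) = 4.099×10^-4 K/W
R_phenolic foam = ln(127.2/67.2)/(2π×0.0203×1) = 5.003 K/W
R_outer film = 1/(h_o·2πr_oL) = 1/(5.25×2π×0.1272×1) = 0.2383 K/W
R_total = 5.243 K/W
Q = ΔT/R_total = 23/5.243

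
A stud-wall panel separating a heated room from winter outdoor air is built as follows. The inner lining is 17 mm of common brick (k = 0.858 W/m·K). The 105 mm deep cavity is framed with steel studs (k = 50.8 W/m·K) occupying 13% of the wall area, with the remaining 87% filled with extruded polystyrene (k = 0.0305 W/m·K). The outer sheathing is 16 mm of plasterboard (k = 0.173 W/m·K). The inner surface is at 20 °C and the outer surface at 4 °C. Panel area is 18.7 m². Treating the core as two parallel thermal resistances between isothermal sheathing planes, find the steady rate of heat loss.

Sheathing layers in series; stud and cavity paths in parallel between them.
R_inner = 0.017/(0.858×18.7) = 0.00106 K/W
R_stud  = 0.105/(50.8×0.13×18.7) = 8.502×10^-4 K/W
R_cav   = 0.105/(0.0305×0.87×18.7) = 0.2116 K/W
1/R_core = 1/R_stud + 1/R_cav → R_core = 8.468×10^-4 K/W
R_outer = 0.016/(0.173×18.7) = 0.004946 K/W
R_total = 0.006852 K/W
Q = ΔT/R_total = 16/0.006852

Q ≈ 2340 W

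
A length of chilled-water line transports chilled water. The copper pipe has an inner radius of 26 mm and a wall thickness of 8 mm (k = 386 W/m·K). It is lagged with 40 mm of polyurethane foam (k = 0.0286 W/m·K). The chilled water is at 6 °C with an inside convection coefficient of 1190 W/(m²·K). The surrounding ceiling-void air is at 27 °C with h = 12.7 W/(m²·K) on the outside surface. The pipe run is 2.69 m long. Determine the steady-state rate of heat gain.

Q ≈ 12.5 W

For a radial system each layer contributes R = ln(r_out/r_in)/(2πkL); films add R = 1/(hA).
R_inner film = 1/(h_i·2πr₁L) = 1/(1190×2π×0.026×2.69) = 0.001912 K/W
R_copper pipe wall = ln(34/26)/(2π×386×2.69) = 4.112×10^-5 K/W
R_polyurethane foam = ln(74/34)/(2π×0.0286×2.69) = 1.609 K/W
R_outer film = 1/(h_o·2πr_oL) = 1/(12.7×2π×0.074×2.69) = 0.06296 K/W
R_total = 1.674 K/W
Q = ΔT/R_total = 21/1.674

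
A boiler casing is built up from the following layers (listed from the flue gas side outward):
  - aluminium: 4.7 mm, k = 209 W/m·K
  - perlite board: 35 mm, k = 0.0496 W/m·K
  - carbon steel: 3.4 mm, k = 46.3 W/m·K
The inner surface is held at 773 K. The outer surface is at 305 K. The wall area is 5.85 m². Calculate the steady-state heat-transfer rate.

Q ≈ 3880 W

Thermal resistances in series:
R_aluminium = L/(kA) = 0.0047/(209×5.85) = 3.844×10^-6 K/W
R_perlite board = L/(kA) = 0.035/(0.0496×5.85) = 0.1206 K/W
R_carbon steel = L/(kA) = 0.0034/(46.3×5.85) = 1.255×10^-5 K/W
R_total = 0.1206 K/W
Q = ΔT / R_total = 468 / 0.1206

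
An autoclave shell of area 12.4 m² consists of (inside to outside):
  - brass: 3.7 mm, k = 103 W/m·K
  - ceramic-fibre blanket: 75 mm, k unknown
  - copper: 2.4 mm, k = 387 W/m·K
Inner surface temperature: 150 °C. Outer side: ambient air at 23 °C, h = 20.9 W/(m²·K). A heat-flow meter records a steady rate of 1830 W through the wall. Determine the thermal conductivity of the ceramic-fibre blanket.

k ≈ 0.0923 W/(m·K)

Series thermal resistances:
R_brass = L/(kA) = 0.0037/(103×12.4) = 2.897×10^-6 K/W
R_copper = L/(kA) = 0.0024/(387×12.4) = 5.001×10^-7 K/W
R_outer film = 1/(h_o·A) = 1/(20.9×12.4) = 0.003859 K/W
Sum of known resistances R_other = 0.003862 K/W
Total R = ΔT/Q = 127/1830 = 0.0694 K/W
R_ceramic-fibre blanket = R_total − R_other = 0.06554 K/W
k = L/(R·A) = 0.075/(0.06554×12.4)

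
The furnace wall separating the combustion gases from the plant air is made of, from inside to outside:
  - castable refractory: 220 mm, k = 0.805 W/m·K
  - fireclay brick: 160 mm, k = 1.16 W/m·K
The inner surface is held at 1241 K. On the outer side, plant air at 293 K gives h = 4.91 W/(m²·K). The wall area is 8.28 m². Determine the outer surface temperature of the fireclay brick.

T ≈ 607 K

Thermal resistances in series:
R_castable refractory = L/(kA) = 0.22/(0.805×8.28) = 0.03301 K/W
R_fireclay brick = L/(kA) = 0.16/(1.16×8.28) = 0.01666 K/W
R_outer film = 1/(h_o·A) = 1/(4.91×8.28) = 0.0246 K/W
R_total = 0.07426 K/W;  Q = ΔT/R_total = 948/0.07426 = 12770 W
T_interface = T_inner − Q·ΣR(inner→interface) = 1241 − 12800×0.04966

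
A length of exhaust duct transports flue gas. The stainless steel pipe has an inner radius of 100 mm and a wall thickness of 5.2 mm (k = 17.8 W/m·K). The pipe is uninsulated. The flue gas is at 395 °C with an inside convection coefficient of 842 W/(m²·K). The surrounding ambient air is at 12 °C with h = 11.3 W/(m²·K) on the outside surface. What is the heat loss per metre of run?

Radial resistances (cylindrical: R_cond = ln(r_o/r_i)/(2πkL), R_conv = 1/(h·2πrL)):
R_inner film = 1/(h_i·2πr₁L) = 1/(842×2π×0.1×1) = 0.00189 K/W
R_stainless steel pipe wall = ln(105.2/100)/(2π×17.8×1) = 4.533×10^-4 K/W
R_outer film = 1/(h_o·2πr_oL) = 1/(11.3×2π×0.1052×1) = 0.1339 K/W
R_total = 0.1362 K/W
Q = ΔT/R_total = 383/0.1362

q′ ≈ 2810 W/m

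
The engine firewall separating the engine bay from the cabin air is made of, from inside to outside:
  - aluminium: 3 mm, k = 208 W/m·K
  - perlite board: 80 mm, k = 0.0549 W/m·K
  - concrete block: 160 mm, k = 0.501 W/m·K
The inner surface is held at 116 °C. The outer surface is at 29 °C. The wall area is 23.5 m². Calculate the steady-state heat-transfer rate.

Series thermal resistances:
R_aluminium = L/(kA) = 0.003/(208×23.5) = 6.137×10^-7 K/W
R_perlite board = L/(kA) = 0.08/(0.0549×23.5) = 0.06201 K/W
R_concrete block = L/(kA) = 0.16/(0.501×23.5) = 0.01359 K/W
R_total = 0.0756 K/W
Q = ΔT / R_total = 87 / 0.0756

Q ≈ 1150 W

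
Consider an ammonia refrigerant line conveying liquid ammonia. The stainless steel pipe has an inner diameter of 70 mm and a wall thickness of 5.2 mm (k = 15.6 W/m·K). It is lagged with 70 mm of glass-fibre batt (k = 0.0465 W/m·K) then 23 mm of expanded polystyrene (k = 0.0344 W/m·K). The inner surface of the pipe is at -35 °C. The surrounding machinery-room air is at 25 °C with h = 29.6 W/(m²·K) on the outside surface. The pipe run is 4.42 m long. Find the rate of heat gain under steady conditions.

Per-layer cylindrical resistances, series-summed:
R_stainless steel pipe wall = ln(40.2/35)/(2π×15.6×4.42) = 3.197×10^-4 K/W
R_glass-fibre batt = ln(110.2/40.2)/(2π×0.0465×4.42) = 0.7809 K/W
R_expanded polystyrene = ln(133.2/110.2)/(2π×0.0344×4.42) = 0.1984 K/W
R_outer film = 1/(h_o·2πr_oL) = 1/(29.6×2π×0.1332×4.42) = 0.009133 K/W
R_total = 0.9888 K/W
Q = ΔT/R_total = 60/0.9888

Q ≈ 60.7 W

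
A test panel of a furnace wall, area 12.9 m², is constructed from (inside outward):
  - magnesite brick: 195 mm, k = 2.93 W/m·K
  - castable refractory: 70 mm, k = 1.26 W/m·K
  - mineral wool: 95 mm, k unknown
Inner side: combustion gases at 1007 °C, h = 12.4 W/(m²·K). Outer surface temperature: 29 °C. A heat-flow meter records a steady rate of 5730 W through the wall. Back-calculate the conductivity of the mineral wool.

Treating each layer as a thermal resistance in series:
R_inner film = 1/(h_i·A) = 1/(12.4×12.9) = 0.006252 K/W
R_magnesite brick = L/(kA) = 0.195/(2.93×12.9) = 0.005159 K/W
R_castable refractory = L/(kA) = 0.07/(1.26×12.9) = 0.004307 K/W
Sum of known resistances R_other = 0.01572 K/W
Total R = ΔT/Q = 978/5730 = 0.1707 K/W
R_mineral wool = R_total − R_other = 0.155 K/W
k = L/(R·A) = 0.095/(0.155×12.9)

k ≈ 0.0475 W/(m·K)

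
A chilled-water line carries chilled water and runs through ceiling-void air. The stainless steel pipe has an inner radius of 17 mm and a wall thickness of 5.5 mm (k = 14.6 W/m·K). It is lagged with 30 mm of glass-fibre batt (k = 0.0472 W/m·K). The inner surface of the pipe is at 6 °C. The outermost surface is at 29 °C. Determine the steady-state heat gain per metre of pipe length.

q′ ≈ 8.04 W/m

Radial resistances (cylindrical: R_cond = ln(r_o/r_i)/(2πkL), R_conv = 1/(h·2πrL)):
R_stainless steel pipe wall = ln(22.5/17)/(2π×14.6×1) = 0.003056 K/W
R_glass-fibre batt = ln(52.5/22.5)/(2π×0.0472×1) = 2.857 K/W
R_total = 2.86 K/W
Q = ΔT/R_total = 23/2.86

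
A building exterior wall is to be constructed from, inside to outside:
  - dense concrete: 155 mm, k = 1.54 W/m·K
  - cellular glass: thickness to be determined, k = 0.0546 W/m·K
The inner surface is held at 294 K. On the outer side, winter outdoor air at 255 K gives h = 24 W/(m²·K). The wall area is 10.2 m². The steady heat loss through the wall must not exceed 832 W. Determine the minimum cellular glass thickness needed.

Series thermal resistances:
R_dense concrete = L/(kA) = 0.155/(1.54×10.2) = 0.009868 K/W
R_outer film = 1/(h_o·A) = 1/(24×10.2) = 0.004085 K/W
Sum of the known resistances R_other = 0.01395 K/W
Required total resistance R_tot = ΔT/Q_allow = 39/832 = 0.04688 K/W
R_cellular glass = R_tot − R_other = 0.03292 K/W
L = R·k·A = 0.03292×0.0546×10.2

L ≈ 18.3 mm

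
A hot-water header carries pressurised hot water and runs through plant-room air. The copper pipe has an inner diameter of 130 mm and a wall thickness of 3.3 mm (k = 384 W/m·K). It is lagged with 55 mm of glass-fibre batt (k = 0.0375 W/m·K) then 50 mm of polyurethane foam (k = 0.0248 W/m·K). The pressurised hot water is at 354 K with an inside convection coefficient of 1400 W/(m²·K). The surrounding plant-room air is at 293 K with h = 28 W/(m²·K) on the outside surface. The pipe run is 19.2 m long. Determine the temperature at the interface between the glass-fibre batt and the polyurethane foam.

T ≈ 322 K

Per-layer cylindrical resistances, series-summed:
R_inner film = 1/(h_i·2πr₁L) = 1/(1400×2π×0.065×19.2) = 9.109×10^-5 K/W
R_copper pipe wall = ln(68.3/65)/(2π×384×19.2) = 1.069×10^-6 K/W
R_glass-fibre batt = ln(123.3/68.3)/(2π×0.0375×19.2) = 0.1306 K/W
R_polyurethane foam = ln(173.3/123.3)/(2π×0.0248×19.2) = 0.1138 K/W
R_outer film = 1/(h_o·2πr_oL) = 1/(28×2π×0.1733×19.2) = 0.001708 K/W
R_total = 0.2462 K/W
Q = ΔT/R_total = 61/0.2462
Q = 248 W
T_interface = T_inner − Q·ΣR(inner→interface) = 354 − 248×0.1307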